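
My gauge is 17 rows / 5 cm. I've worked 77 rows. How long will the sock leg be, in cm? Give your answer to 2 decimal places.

22.65 cm.

17 rows / 5 cm = 3.4 rows per cm.
77 / 3.4 = 22.647 cm.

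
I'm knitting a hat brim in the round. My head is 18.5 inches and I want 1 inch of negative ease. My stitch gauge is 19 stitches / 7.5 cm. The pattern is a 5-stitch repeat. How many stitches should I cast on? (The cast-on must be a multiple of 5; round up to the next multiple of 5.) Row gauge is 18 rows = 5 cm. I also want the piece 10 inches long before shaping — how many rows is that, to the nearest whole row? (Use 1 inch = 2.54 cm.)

Cast on 115 stitches; work 91 rows.

Finished = 18.5 − 1 = 17.5 inches.
17.5 inches × 2.54 = 44.45 cm.
19/7.5 = 2.533 sts per cm; 44.45 × 2.533 = 112.61 sts.
Next multiple of 5 → 115.
10 inches = 25.40 cm; × 3.6 = 91.44 → 91 rows.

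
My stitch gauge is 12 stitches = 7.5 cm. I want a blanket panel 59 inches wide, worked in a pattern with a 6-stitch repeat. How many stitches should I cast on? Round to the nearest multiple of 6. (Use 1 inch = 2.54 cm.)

Cast on 240 stitches.

59 in = 59 × 2.54 = 149.86 cm.
12 / 7.5 = 1.6 sts/cm.
149.86 × 1.6 = 239.78 sts.
→ 240.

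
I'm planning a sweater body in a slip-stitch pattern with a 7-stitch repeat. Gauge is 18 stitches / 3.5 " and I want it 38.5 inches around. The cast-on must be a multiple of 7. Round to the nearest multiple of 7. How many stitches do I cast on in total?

18 / 3.5 = 5.143 sts per inch.
38.5 × 5.143 = 198.00 sts.
Nearest multiple of 7: 196.

CO 196 sts.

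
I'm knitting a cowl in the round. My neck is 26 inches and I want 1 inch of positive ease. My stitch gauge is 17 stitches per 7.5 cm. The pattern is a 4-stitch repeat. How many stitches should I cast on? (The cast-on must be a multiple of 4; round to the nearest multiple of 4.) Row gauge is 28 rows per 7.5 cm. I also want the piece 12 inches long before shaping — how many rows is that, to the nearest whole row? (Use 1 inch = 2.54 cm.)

Cast on 156 stitches; work 114 rows.

Finished = 26 + 1 = 27 inches.
27 inches × 2.54 = 68.58 cm.
17/7.5 = 2.267 sts per cm; 68.58 × 2.267 = 155.45 sts.
Nearest multiple of 4 → 156.
12 inches = 30.48 cm; × 3.733 = 113.79 → 114 rows.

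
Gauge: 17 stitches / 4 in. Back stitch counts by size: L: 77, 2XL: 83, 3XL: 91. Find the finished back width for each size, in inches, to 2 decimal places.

L 18.12 inches; 2XL 19.53 inches; 3XL 21.41 inches.

17/4 = 4.25 sts per in.
L: 77 / 4.25 = 18.118 → 18.12 in.
2XL: 83 / 4.25 = 19.529 → 19.53 in.
3XL: 91 / 4.25 = 21.412 → 21.41 in.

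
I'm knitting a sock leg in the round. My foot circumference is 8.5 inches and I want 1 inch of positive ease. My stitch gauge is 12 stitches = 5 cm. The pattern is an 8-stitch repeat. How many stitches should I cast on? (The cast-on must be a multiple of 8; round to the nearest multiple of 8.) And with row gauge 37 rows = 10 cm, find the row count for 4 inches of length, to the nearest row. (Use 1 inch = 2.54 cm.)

Finished = 8.5 + 1 = 9.5 inches.
9.5 inches × 2.54 = 24.13 cm.
12/5 = 2.4 sts per cm; 24.13 × 2.4 = 57.91 sts.
Nearest multiple of 8 → 56.
4 inches = 10.16 cm; × 3.7 = 37.59 → 38 rows.

Cast on 56 stitches; work 38 rows.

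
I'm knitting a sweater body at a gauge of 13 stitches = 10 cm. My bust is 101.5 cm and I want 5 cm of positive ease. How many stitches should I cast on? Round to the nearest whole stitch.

Finished = 101.5 + 5 = 106.5 cm.
13 / 10 = 1.3 sts per cm.
106.50 × 1.3 = 138.45 sts.
→ 138 sts.

Cast on 138 stitches.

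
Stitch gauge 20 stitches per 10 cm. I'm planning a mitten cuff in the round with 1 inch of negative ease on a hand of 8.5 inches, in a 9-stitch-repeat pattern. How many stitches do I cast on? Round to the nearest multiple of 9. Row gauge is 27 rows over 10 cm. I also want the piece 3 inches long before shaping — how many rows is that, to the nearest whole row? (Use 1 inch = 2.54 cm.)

Finished = 8.5 − 1 = 7.5 inches.
7.5 inches × 2.54 = 19.05 cm.
20/10 = 2 sts per cm; 19.05 × 2 = 38.10 sts.
Nearest multiple of 9 → 36.
3 inches = 7.62 cm; × 2.7 = 20.57 → 21 rows.

Cast on 36 stitches; work 21 rows.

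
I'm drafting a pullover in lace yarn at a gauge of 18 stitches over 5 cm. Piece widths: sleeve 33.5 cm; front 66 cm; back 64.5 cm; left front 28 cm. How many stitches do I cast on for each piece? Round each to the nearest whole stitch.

sleeve 121; front 238; back 232; left front 101.

Rate = 18/5 = 3.6 sts per cm.
sleeve: 33.5 × 3.6 = 120.60 → 121.
front: 66 × 3.6 = 237.60 → 238.
back: 64.5 × 3.6 = 232.20 → 232.
left front: 28 × 3.6 = 100.80 → 101.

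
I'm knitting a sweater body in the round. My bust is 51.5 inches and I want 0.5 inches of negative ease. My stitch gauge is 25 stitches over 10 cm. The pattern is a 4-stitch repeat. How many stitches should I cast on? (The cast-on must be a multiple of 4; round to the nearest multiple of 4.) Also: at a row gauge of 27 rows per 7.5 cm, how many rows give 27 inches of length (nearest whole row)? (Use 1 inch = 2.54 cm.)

Cast on 324 stitches; work 247 rows.

Finished = 51.5 − 0.5 = 51 inches.
51 inches × 2.54 = 129.54 cm.
25/10 = 2.5 sts per cm; 129.54 × 2.5 = 323.85 sts.
Nearest multiple of 4 → 324.
27 inches = 68.58 cm; × 3.6 = 246.89 → 247 rows.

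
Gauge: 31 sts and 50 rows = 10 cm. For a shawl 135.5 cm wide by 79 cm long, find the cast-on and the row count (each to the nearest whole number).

Cast on 420 stitches and work 395 rows.

Stitch gauge = 31/10 = 3.1 sts/cm; 135.5 × 3.1 = 420.05 → 420 sts.
Row gauge = 50/10 = 5 rows/cm; 79 × 5 = 395.00 → 395 rows.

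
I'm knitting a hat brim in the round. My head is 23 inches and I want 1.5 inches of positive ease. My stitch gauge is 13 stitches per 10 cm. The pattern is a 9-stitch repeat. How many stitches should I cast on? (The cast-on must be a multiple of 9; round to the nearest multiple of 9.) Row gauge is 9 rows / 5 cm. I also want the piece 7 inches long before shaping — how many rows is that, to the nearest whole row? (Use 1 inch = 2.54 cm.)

Cast on 81 stitches; work 32 rows.

Finished = 23 + 1.5 = 24.5 inches.
24.5 inches × 2.54 = 62.23 cm.
13/10 = 1.3 sts per cm; 62.23 × 1.3 = 80.90 sts.
Nearest multiple of 9 → 81.
7 inches = 17.78 cm; × 1.8 = 32.00 → 32 rows.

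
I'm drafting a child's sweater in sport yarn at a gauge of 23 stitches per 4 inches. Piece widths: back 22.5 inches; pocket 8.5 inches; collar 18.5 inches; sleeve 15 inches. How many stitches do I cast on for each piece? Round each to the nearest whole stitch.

back 129; pocket 49; collar 106; sleeve 86.

Rate = 23/4 = 5.75 sts per in.
back: 22.5 × 5.75 = 129.38 → 129.
pocket: 8.5 × 5.75 = 48.88 → 49.
collar: 18.5 × 5.75 = 106.38 → 106.
sleeve: 15 × 5.75 = 86.25 → 86.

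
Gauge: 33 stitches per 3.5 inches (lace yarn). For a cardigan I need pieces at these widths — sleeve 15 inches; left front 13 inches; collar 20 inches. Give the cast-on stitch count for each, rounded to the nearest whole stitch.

Rate = 33/3.5 = 9.429 sts per in.
sleeve: 15 × 9.429 = 141.43 → 141.
left front: 13 × 9.429 = 122.57 → 123.
collar: 20 × 9.429 = 188.57 → 189.

sleeve 141; left front 123; collar 189.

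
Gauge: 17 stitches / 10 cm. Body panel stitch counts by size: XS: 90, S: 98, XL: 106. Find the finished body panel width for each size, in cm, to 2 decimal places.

XS 52.94 cm; S 57.65 cm; XL 62.35 cm.

17/10 = 1.7 sts per cm.
XS: 90 / 1.7 = 52.941 → 52.94 cm.
S: 98 / 1.7 = 57.647 → 57.65 cm.
XL: 106 / 1.7 = 62.353 → 62.35 cm.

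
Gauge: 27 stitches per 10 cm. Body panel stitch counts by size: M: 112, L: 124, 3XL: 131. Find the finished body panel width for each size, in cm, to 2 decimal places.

M 41.48 cm; L 45.93 cm; 3XL 48.52 cm.

27/10 = 2.7 sts per cm.
M: 112 / 2.7 = 41.481 → 41.48 cm.
L: 124 / 2.7 = 45.926 → 45.93 cm.
3XL: 131 / 2.7 = 48.519 → 48.52 cm.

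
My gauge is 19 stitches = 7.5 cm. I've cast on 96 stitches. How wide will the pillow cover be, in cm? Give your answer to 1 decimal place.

19 stitches / 7.5 cm = 2.533 stitches per cm.
96 / 2.533 = 37.89 cm.

37.9 cm.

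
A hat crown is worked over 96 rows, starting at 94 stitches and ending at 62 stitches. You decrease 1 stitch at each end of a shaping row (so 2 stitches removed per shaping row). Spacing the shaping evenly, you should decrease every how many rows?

Stitches to remove: |62 − 94| = 32.
Shaping rows needed: 32 / 2 = 16.
96 rows / 16 = every 6 rows.

Decrease every 6th row.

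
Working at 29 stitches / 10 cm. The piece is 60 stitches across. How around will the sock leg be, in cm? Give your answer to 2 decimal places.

29 stitches / 10 cm = 2.9 stitches per cm.
60 / 2.9 = 20.690 cm.

20.69 cm.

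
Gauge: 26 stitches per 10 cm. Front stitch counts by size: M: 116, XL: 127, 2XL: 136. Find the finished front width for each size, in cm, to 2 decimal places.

26/10 = 2.6 sts per cm.
M: 116 / 2.6 = 44.615 → 44.62 cm.
XL: 127 / 2.6 = 48.846 → 48.85 cm.
2XL: 136 / 2.6 = 52.308 → 52.31 cm.

M 44.62 cm; XL 48.85 cm; 2XL 52.31 cm.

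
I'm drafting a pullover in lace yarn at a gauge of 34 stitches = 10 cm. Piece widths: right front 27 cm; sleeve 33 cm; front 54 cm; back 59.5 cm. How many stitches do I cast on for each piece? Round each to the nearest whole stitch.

right front 92; sleeve 112; front 184; back 202.

Rate = 34/10 = 3.4 sts per cm.
right front: 27 × 3.4 = 91.80 → 92.
sleeve: 33 × 3.4 = 112.20 → 112.
front: 54 × 3.4 = 183.60 → 184.
back: 59.5 × 3.4 = 202.30 → 202.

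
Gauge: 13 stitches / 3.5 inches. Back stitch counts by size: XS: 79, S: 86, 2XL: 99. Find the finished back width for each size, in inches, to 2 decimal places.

XS 21.27 inches; S 23.15 inches; 2XL 26.65 inches.

13/3.5 = 3.714 sts per in.
XS: 79 / 3.714 = 21.269 → 21.27 in.
S: 86 / 3.714 = 23.154 → 23.15 in.
2XL: 99 / 3.714 = 26.654 → 26.65 in.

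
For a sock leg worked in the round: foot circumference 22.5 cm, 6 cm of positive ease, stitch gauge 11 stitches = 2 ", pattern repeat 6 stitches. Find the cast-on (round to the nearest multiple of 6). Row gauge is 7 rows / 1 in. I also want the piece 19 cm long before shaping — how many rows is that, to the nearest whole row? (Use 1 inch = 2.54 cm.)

Finished = 22.5 + 6 = 28.5 cm.
28.5 cm × 1/2.54 = 11.22 inches.
11/2 = 5.5 sts per in; 11.22 × 5.5 = 61.71 sts.
Nearest multiple of 6 → 60.
19 cm = 7.48 inches; × 7 = 52.36 → 52 rows.

Cast on 60 stitches; work 52 rows.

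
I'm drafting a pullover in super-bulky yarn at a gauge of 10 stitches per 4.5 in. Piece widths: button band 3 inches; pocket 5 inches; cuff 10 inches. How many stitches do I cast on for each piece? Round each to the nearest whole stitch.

button band 7; pocket 11; cuff 22.

Rate = 10/4.5 = 2.222 sts per in.
button band: 3 × 2.222 = 6.67 → 7.
pocket: 5 × 2.222 = 11.11 → 11.
cuff: 10 × 2.222 = 22.22 → 22.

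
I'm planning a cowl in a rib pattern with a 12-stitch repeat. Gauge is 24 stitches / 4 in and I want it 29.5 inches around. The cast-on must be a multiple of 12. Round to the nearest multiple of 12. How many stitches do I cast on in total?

24 / 4 = 6 sts per inch.
29.5 × 6 = 177.00 sts.
Nearest multiple of 12: 180.

180 stitches.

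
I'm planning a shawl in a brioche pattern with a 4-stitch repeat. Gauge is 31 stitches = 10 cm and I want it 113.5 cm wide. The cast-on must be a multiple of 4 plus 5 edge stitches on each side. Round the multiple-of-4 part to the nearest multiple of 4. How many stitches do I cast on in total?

31 / 10 = 3.1 sts per cm.
113.5 × 3.1 = 351.85 sts.
Less 10 edge sts → 341.85 for the repeat.
Nearest multiple of 4: 340.
Add back 10 edge sts → 350.

350 stitches.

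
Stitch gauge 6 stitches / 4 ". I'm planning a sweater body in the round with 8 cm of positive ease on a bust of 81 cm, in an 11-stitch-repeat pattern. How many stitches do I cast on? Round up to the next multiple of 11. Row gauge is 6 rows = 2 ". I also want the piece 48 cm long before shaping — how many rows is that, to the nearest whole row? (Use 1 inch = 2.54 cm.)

Cast on 55 stitches; work 57 rows.

Finished = 81 + 8 = 89 cm.
89 cm × 1/2.54 = 35.04 inches.
6/4 = 1.5 sts per in; 35.04 × 1.5 = 52.56 sts.
Next multiple of 11 → 55.
48 cm = 18.90 inches; × 3 = 56.69 → 57 rows.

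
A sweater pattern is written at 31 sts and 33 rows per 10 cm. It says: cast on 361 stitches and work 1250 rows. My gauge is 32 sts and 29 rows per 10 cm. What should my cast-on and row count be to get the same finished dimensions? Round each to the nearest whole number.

Cast on 373 stitches; work 1098 rows.

Stitches: 361 × 32/31 = 372.65 → 373.
Rows: 1250 × 29/33 = 1098.48 → 1098.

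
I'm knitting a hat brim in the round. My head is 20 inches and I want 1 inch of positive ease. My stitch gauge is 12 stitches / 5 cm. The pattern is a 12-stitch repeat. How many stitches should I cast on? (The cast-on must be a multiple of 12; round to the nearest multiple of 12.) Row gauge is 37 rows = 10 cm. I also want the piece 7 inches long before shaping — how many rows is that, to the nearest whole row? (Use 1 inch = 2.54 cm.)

Finished = 20 + 1 = 21 inches.
21 inches × 2.54 = 53.34 cm.
12/5 = 2.4 sts per cm; 53.34 × 2.4 = 128.02 sts.
Nearest multiple of 12 → 132.
7 inches = 17.78 cm; × 3.7 = 65.79 → 66 rows.

Cast on 132 stitches; work 66 rows.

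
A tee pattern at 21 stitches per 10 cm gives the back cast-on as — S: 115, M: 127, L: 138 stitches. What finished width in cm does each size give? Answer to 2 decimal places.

S 54.76 cm; M 60.48 cm; L 65.71 cm.

21/10 = 2.1 sts per cm.
S: 115 / 2.1 = 54.762 → 54.76 cm.
M: 127 / 2.1 = 60.476 → 60.48 cm.
L: 138 / 2.1 = 65.714 → 65.71 cm.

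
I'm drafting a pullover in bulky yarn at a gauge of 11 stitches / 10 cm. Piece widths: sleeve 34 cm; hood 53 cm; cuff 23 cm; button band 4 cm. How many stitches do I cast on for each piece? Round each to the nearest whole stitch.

Rate = 11/10 = 1.1 sts per cm.
sleeve: 34 × 1.1 = 37.40 → 37.
hood: 53 × 1.1 = 58.30 → 58.
cuff: 23 × 1.1 = 25.30 → 25.
button band: 4 × 1.1 = 4.40 → 4.

sleeve 37; hood 58; cuff 25; button band 4.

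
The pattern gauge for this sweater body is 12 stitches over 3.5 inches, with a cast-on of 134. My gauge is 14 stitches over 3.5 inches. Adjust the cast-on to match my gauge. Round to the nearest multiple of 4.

156 stitches.

Scale factor = 14 / 12 = 1.167.
134 × 14 / 12 = 156.33 sts.
→ 156 sts.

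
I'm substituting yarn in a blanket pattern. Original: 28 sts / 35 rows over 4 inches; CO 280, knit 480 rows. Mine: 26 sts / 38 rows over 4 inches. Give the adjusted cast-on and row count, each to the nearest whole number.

Stitches: 280 × 26/28 = 260.00 → 260.
Rows: 480 × 38/35 = 521.14 → 521.

Cast on 260 stitches; work 521 rows.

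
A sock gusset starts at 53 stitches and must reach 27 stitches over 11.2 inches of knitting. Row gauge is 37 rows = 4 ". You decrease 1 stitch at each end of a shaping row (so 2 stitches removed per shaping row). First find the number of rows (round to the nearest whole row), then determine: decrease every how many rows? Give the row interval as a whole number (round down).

Decrease every 8th row.

Rows = 11.2 × 9.25 = 103.6 → 104 rows.
Stitches to remove: 26 → 13 shaping rows (at 2 st each).
104 / 13 = 8.00 → every 8 rows.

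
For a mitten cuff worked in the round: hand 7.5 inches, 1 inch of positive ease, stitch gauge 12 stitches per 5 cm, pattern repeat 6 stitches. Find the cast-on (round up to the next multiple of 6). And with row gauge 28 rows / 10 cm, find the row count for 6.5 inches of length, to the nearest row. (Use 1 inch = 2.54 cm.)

Finished = 7.5 + 1 = 8.5 inches.
8.5 inches × 2.54 = 21.59 cm.
12/5 = 2.4 sts per cm; 21.59 × 2.4 = 51.82 sts.
Next multiple of 6 → 54.
6.5 inches = 16.51 cm; × 2.8 = 46.23 → 46 rows.

Cast on 54 stitches; work 46 rows.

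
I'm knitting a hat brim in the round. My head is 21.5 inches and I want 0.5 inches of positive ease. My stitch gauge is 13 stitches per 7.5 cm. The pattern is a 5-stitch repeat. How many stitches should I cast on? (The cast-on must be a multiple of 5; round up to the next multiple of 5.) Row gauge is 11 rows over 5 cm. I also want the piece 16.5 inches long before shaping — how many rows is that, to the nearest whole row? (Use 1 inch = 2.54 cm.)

Finished = 21.5 + 0.5 = 22 inches.
22 inches × 2.54 = 55.88 cm.
13/7.5 = 1.733 sts per cm; 55.88 × 1.733 = 96.86 sts.
Next multiple of 5 → 100.
16.5 inches = 41.91 cm; × 2.2 = 92.20 → 92 rows.

Cast on 100 stitches; work 92 rows.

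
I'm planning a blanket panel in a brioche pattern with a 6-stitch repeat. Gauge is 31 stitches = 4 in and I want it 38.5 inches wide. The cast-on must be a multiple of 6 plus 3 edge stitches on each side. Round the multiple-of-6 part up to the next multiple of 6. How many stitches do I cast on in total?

31 / 4 = 7.75 sts per inch.
38.5 × 7.75 = 298.38 sts.
Less 6 edge sts → 292.38 for the repeat.
Next multiple of 6: 294.
Add back 6 edge sts → 300.

CO 300 sts.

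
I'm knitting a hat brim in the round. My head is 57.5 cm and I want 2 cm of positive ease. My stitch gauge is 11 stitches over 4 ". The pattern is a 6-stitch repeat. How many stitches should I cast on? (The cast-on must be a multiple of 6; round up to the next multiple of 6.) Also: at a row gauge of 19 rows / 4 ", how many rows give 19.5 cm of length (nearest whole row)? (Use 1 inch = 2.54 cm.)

Finished = 57.5 + 2 = 59.5 cm.
59.5 cm × 1/2.54 = 23.43 inches.
11/4 = 2.75 sts per in; 23.43 × 2.75 = 64.42 sts.
Next multiple of 6 → 66.
19.5 cm = 7.68 inches; × 4.75 = 36.47 → 36 rows.

Cast on 66 stitches; work 36 rows.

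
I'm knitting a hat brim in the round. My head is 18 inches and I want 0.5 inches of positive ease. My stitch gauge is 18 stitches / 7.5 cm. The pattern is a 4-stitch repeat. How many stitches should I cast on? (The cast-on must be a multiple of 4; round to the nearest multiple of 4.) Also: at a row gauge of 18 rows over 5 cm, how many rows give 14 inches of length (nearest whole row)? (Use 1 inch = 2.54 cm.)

Cast on 112 stitches; work 128 rows.

Finished = 18 + 0.5 = 18.5 inches.
18.5 inches × 2.54 = 46.99 cm.
18/7.5 = 2.4 sts per cm; 46.99 × 2.4 = 112.78 sts.
Nearest multiple of 4 → 112.
14 inches = 35.56 cm; × 3.6 = 128.02 → 128 rows.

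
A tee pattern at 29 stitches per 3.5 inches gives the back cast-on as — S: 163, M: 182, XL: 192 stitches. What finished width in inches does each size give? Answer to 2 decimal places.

29/3.5 = 8.286 sts per in.
S: 163 / 8.286 = 19.672 → 19.67 in.
M: 182 / 8.286 = 21.966 → 21.97 in.
XL: 192 / 8.286 = 23.172 → 23.17 in.

S 19.67 inches; M 21.97 inches; XL 23.17 inches.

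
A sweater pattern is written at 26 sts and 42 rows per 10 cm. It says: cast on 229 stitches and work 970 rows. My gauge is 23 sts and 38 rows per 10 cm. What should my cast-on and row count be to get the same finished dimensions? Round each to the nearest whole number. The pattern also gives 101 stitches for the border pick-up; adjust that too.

Cast on 203 stitches; work 878 rows; border pick-up 89 stitches.

Stitches: 229 × 23/26 = 202.58 → 203.
Rows: 970 × 38/42 = 877.62 → 878.
border pick-up: 101 × 23/26 = 89.35 → 89.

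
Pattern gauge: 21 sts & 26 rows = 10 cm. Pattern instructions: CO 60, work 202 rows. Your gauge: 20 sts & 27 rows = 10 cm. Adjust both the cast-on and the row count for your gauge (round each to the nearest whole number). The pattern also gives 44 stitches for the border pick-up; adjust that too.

Stitches: 60 × 20/21 = 57.14 → 57.
Rows: 202 × 27/26 = 209.77 → 210.
border pick-up: 44 × 20/21 = 41.90 → 42.

Cast on 57 stitches; work 210 rows; border pick-up 42 stitches.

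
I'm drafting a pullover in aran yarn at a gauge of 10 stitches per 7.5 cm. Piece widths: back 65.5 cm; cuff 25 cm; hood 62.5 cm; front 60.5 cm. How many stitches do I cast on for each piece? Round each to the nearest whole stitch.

Rate = 10/7.5 = 1.333 sts per cm.
back: 65.5 × 1.333 = 87.33 → 87.
cuff: 25 × 1.333 = 33.33 → 33.
hood: 62.5 × 1.333 = 83.33 → 83.
front: 60.5 × 1.333 = 80.67 → 81.

back 87; cuff 33; hood 83; front 81.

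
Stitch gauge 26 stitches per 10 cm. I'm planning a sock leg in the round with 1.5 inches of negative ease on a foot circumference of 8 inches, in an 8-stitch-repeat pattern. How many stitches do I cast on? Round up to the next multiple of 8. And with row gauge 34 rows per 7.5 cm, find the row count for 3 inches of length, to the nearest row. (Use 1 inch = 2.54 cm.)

Finished = 8 − 1.5 = 6.5 inches.
6.5 inches × 2.54 = 16.51 cm.
26/10 = 2.6 sts per cm; 16.51 × 2.6 = 42.93 sts.
Next multiple of 8 → 48.
3 inches = 7.62 cm; × 4.533 = 34.54 → 35 rows.

Cast on 48 stitches; work 35 rows.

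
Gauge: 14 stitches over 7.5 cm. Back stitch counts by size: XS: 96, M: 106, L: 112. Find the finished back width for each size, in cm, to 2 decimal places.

14/7.5 = 1.867 sts per cm.
XS: 96 / 1.867 = 51.429 → 51.43 cm.
M: 106 / 1.867 = 56.786 → 56.79 cm.
L: 112 / 1.867 = 60.000 → 60.00 cm.

XS 51.43 cm; M 56.79 cm; L 60.00 cm.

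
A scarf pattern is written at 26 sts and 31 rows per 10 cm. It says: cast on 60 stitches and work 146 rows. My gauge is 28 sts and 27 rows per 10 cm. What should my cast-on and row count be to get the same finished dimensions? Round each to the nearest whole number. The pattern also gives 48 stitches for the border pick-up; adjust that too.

Stitches: 60 × 28/26 = 64.62 → 65.
Rows: 146 × 27/31 = 127.16 → 127.
border pick-up: 48 × 28/26 = 51.69 → 52.

Cast on 65 stitches; work 127 rows; border pick-up 52 stitches.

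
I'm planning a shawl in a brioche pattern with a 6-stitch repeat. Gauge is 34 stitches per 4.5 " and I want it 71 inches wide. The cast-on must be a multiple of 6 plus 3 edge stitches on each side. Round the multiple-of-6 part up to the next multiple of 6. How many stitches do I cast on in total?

34 / 4.5 = 7.556 sts per inch.
71 × 7.556 = 536.44 sts.
Less 6 edge sts → 530.44 for the repeat.
Next multiple of 6: 534.
Add back 6 edge sts → 540.

Cast on 540 stitches.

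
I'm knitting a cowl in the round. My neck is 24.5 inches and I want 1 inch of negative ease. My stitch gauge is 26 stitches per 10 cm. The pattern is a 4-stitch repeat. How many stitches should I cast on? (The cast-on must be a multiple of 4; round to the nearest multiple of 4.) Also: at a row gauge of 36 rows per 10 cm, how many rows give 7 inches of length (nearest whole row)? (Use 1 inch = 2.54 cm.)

Cast on 156 stitches; work 64 rows.

Finished = 24.5 − 1 = 23.5 inches.
23.5 inches × 2.54 = 59.69 cm.
26/10 = 2.6 sts per cm; 59.69 × 2.6 = 155.19 sts.
Nearest multiple of 4 → 156.
7 inches = 17.78 cm; × 3.6 = 64.01 → 64 rows.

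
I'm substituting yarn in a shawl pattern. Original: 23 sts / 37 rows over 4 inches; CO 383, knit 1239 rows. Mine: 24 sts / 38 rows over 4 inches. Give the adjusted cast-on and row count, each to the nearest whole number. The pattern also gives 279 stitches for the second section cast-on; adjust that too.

Stitches: 383 × 24/23 = 399.65 → 400.
Rows: 1239 × 38/37 = 1272.49 → 1272.
second section cast-on: 279 × 24/23 = 291.13 → 291.

Cast on 400 stitches; work 1272 rows; second section cast-on 291 stitches.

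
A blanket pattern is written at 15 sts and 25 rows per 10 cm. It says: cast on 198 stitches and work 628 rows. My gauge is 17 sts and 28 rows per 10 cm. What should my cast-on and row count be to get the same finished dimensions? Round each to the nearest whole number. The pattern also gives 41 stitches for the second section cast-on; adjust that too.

Cast on 224 stitches; work 703 rows; second section cast-on 46 stitches.

Stitches: 198 × 17/15 = 224.40 → 224.
Rows: 628 × 28/25 = 703.36 → 703.
second section cast-on: 41 × 17/15 = 46.47 → 46.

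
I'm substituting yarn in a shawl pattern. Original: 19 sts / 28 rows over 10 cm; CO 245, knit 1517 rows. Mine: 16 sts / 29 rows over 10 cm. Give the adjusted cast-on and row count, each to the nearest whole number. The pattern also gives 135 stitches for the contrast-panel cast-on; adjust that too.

Cast on 206 stitches; work 1571 rows; contrast-panel cast-on 114 stitches.

Stitches: 245 × 16/19 = 206.32 → 206.
Rows: 1517 × 29/28 = 1571.18 → 1571.
contrast-panel cast-on: 135 × 16/19 = 113.68 → 114.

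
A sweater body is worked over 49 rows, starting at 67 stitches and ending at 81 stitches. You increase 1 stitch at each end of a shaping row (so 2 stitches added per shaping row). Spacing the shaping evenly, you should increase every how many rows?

Increase every 7th row.

Stitches to add: |81 − 67| = 14.
Shaping rows needed: 14 / 2 = 7.
49 rows / 7 = every 7 rows.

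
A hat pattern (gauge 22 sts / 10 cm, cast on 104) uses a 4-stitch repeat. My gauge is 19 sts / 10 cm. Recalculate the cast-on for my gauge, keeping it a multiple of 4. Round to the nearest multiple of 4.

104 × 19 / 22 = 89.82.
Nearest multiple of 4: 88.

Cast on 88 stitches.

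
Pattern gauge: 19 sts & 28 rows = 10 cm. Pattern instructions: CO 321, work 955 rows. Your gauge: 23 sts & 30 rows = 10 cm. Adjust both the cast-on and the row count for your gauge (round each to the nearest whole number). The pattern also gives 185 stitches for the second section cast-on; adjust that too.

Cast on 389 stitches; work 1023 rows; second section cast-on 224 stitches.

Stitches: 321 × 23/19 = 388.58 → 389.
Rows: 955 × 30/28 = 1023.21 → 1023.
second section cast-on: 185 × 23/19 = 223.95 → 224.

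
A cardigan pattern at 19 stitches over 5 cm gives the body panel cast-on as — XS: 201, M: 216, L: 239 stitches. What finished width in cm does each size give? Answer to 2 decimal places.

XS 52.89 cm; M 56.84 cm; L 62.89 cm.

19/5 = 3.8 sts per cm.
XS: 201 / 3.8 = 52.895 → 52.89 cm.
M: 216 / 3.8 = 56.842 → 56.84 cm.
L: 239 / 3.8 = 62.895 → 62.89 cm.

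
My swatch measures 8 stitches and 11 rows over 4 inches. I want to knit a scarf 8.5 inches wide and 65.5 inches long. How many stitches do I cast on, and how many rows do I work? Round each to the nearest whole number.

Cast on 17 stitches and work 180 rows.

Stitch gauge = 8/4 = 2 sts/in; 8.5 × 2 = 17.00 → 17 sts.
Row gauge = 11/4 = 2.75 rows/in; 65.5 × 2.75 = 180.12 → 180 rows.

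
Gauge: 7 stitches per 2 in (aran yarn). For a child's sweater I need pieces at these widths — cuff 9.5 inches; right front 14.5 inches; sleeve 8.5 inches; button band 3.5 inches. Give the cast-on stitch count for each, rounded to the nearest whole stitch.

Rate = 7/2 = 3.5 sts per in.
cuff: 9.5 × 3.5 = 33.25 → 33.
right front: 14.5 × 3.5 = 50.75 → 51.
sleeve: 8.5 × 3.5 = 29.75 → 30.
button band: 3.5 × 3.5 = 12.25 → 12.

cuff 33; right front 51; sleeve 30; button band 12.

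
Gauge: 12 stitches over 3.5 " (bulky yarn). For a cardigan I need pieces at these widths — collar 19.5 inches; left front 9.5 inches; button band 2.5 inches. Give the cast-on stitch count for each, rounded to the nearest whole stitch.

collar 67; left front 33; button band 9.

Rate = 12/3.5 = 3.429 sts per in.
collar: 19.5 × 3.429 = 66.86 → 67.
left front: 9.5 × 3.429 = 32.57 → 33.
button band: 2.5 × 3.429 = 8.57 → 9.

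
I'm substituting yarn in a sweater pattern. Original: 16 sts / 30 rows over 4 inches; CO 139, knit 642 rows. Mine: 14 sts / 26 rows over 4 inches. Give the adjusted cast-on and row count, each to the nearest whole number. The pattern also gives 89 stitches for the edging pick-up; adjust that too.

Cast on 122 stitches; work 556 rows; edging pick-up 78 stitches.

Stitches: 139 × 14/16 = 121.62 → 122.
Rows: 642 × 26/30 = 556.40 → 556.
edging pick-up: 89 × 14/16 = 77.88 → 78.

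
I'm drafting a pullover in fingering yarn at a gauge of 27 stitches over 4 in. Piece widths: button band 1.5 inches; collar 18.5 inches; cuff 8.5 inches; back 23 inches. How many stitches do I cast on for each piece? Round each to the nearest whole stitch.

button band 10; collar 125; cuff 57; back 155.

Rate = 27/4 = 6.75 sts per in.
button band: 1.5 × 6.75 = 10.12 → 10.
collar: 18.5 × 6.75 = 124.88 → 125.
cuff: 8.5 × 6.75 = 57.38 → 57.
back: 23 × 6.75 = 155.25 → 155.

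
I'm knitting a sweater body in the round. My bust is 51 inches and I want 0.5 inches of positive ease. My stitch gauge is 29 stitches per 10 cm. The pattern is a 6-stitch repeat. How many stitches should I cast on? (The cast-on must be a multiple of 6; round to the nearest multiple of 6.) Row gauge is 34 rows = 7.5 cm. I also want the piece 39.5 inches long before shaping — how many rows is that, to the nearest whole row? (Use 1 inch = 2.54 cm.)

Cast on 378 stitches; work 455 rows.

Finished = 51 + 0.5 = 51.5 inches.
51.5 inches × 2.54 = 130.81 cm.
29/10 = 2.9 sts per cm; 130.81 × 2.9 = 379.35 sts.
Nearest multiple of 6 → 378.
39.5 inches = 100.33 cm; × 4.533 = 454.83 → 455 rows.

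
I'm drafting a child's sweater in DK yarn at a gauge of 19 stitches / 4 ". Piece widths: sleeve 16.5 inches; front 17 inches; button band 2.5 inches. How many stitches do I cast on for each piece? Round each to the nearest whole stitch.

sleeve 78; front 81; button band 12.

Rate = 19/4 = 4.75 sts per in.
sleeve: 16.5 × 4.75 = 78.38 → 78.
front: 17 × 4.75 = 80.75 → 81.
button band: 2.5 × 4.75 = 11.88 → 12.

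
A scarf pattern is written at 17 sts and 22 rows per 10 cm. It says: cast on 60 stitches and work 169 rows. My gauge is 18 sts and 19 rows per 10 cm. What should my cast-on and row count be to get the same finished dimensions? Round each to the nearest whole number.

Cast on 64 stitches; work 146 rows.

Stitches: 60 × 18/17 = 63.53 → 64.
Rows: 169 × 19/22 = 145.95 → 146.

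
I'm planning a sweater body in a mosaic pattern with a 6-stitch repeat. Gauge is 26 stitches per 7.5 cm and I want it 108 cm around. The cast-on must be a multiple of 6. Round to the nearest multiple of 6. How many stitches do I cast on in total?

CO 372 sts.

26 / 7.5 = 3.467 sts per cm.
108 × 3.467 = 374.40 sts.
Nearest multiple of 6: 372.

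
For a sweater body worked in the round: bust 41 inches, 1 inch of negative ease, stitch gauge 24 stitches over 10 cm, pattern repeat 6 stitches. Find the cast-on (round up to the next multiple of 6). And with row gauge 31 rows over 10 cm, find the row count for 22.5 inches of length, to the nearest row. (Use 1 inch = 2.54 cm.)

Cast on 246 stitches; work 177 rows.

Finished = 41 − 1 = 40 inches.
40 inches × 2.54 = 101.60 cm.
24/10 = 2.4 sts per cm; 101.60 × 2.4 = 243.84 sts.
Next multiple of 6 → 246.
22.5 inches = 57.15 cm; × 3.1 = 177.16 → 177 rows.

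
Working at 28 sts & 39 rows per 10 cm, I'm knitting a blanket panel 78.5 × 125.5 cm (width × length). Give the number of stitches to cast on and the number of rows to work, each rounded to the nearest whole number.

Cast on 220 stitches and work 489 rows.

Stitch gauge = 28/10 = 2.8 sts/cm; 78.5 × 2.8 = 219.80 → 220 sts.
Row gauge = 39/10 = 3.9 rows/cm; 125.5 × 3.9 = 489.45 → 489 rows.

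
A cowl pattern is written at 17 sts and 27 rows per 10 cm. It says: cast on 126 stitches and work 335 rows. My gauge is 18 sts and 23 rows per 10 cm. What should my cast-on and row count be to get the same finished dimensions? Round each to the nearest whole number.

Cast on 133 stitches; work 285 rows.

Stitches: 126 × 18/17 = 133.41 → 133.
Rows: 335 × 23/27 = 285.37 → 285.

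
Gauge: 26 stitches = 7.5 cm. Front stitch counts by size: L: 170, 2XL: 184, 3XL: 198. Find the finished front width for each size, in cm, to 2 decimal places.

26/7.5 = 3.467 sts per cm.
L: 170 / 3.467 = 49.038 → 49.04 cm.
2XL: 184 / 3.467 = 53.077 → 53.08 cm.
3XL: 198 / 3.467 = 57.115 → 57.12 cm.

L 49.04 cm; 2XL 53.08 cm; 3XL 57.12 cm.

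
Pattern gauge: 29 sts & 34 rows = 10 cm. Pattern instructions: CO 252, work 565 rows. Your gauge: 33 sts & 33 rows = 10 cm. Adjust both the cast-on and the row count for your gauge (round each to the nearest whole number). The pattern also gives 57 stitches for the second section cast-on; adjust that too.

Stitches: 252 × 33/29 = 286.76 → 287.
Rows: 565 × 33/34 = 548.38 → 548.
second section cast-on: 57 × 33/29 = 64.86 → 65.

Cast on 287 stitches; work 548 rows; second section cast-on 65 stitches.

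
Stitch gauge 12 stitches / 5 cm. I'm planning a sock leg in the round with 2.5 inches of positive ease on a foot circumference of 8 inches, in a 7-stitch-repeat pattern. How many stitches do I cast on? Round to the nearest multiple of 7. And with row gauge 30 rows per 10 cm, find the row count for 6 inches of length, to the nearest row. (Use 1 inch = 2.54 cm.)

Cast on 63 stitches; work 46 rows.

Finished = 8 + 2.5 = 10.5 inches.
10.5 inches × 2.54 = 26.67 cm.
12/5 = 2.4 sts per cm; 26.67 × 2.4 = 64.01 sts.
Nearest multiple of 7 → 63.
6 inches = 15.24 cm; × 3 = 45.72 → 46 rows.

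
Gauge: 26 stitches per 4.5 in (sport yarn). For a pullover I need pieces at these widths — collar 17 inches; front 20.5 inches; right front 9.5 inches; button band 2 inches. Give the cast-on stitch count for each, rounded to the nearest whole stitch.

Rate = 26/4.5 = 5.778 sts per in.
collar: 17 × 5.778 = 98.22 → 98.
front: 20.5 × 5.778 = 118.44 → 118.
right front: 9.5 × 5.778 = 54.89 → 55.
button band: 2 × 5.778 = 11.56 → 12.

collar 98; front 118; right front 55; button band 12.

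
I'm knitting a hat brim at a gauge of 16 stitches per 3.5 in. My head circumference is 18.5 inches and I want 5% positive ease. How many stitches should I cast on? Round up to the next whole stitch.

Finished = 18.5 × 1.05 = 19.43 in.
16 / 3.5 = 4.571 sts per inch.
19.43 × 4.571 = 88.80 sts.
→ 89 sts.

CO 89 sts.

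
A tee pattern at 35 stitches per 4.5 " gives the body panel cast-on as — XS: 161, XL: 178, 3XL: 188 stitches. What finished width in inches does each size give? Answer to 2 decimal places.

XS 20.70 inches; XL 22.89 inches; 3XL 24.17 inches.

35/4.5 = 7.778 sts per in.
XS: 161 / 7.778 = 20.700 → 20.70 in.
XL: 178 / 7.778 = 22.886 → 22.89 in.
3XL: 188 / 7.778 = 24.171 → 24.17 in.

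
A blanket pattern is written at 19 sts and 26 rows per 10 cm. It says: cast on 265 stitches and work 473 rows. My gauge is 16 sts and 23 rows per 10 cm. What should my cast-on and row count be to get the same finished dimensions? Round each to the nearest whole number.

Cast on 223 stitches; work 418 rows.

Stitches: 265 × 16/19 = 223.16 → 223.
Rows: 473 × 23/26 = 418.42 → 418.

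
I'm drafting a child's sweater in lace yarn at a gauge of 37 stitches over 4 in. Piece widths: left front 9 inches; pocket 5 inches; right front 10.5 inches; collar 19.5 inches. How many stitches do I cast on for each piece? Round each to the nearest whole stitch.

Rate = 37/4 = 9.25 sts per in.
left front: 9 × 9.25 = 83.25 → 83.
pocket: 5 × 9.25 = 46.25 → 46.
right front: 10.5 × 9.25 = 97.12 → 97.
collar: 19.5 × 9.25 = 180.38 → 180.

left front 83; pocket 46; right front 97; collar 180.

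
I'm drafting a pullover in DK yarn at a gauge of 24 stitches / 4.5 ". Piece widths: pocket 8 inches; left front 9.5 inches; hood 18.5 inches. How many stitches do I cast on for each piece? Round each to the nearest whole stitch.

pocket 43; left front 51; hood 99.

Rate = 24/4.5 = 5.333 sts per in.
pocket: 8 × 5.333 = 42.67 → 43.
left front: 9.5 × 5.333 = 50.67 → 51.
hood: 18.5 × 5.333 = 98.67 → 99.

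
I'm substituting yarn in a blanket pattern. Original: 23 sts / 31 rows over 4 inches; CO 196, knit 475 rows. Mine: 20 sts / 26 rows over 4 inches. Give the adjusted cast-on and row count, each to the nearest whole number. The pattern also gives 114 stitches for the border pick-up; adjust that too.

Stitches: 196 × 20/23 = 170.43 → 170.
Rows: 475 × 26/31 = 398.39 → 398.
border pick-up: 114 × 20/23 = 99.13 → 99.

Cast on 170 stitches; work 398 rows; border pick-up 99 stitches.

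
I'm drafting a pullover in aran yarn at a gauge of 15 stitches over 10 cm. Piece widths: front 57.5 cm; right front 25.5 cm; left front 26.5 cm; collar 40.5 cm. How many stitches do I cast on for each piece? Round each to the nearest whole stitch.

Rate = 15/10 = 1.5 sts per cm.
front: 57.5 × 1.5 = 86.25 → 86.
right front: 25.5 × 1.5 = 38.25 → 38.
left front: 26.5 × 1.5 = 39.75 → 40.
collar: 40.5 × 1.5 = 60.75 → 61.

front 86; right front 38; left front 40; collar 61.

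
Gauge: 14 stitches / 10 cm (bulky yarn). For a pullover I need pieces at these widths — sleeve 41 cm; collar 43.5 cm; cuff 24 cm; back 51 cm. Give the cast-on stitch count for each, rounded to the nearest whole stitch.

sleeve 57; collar 61; cuff 34; back 71.

Rate = 14/10 = 1.4 sts per cm.
sleeve: 41 × 1.4 = 57.40 → 57.
collar: 43.5 × 1.4 = 60.90 → 61.
cuff: 24 × 1.4 = 33.60 → 34.
back: 51 × 1.4 = 71.40 → 71.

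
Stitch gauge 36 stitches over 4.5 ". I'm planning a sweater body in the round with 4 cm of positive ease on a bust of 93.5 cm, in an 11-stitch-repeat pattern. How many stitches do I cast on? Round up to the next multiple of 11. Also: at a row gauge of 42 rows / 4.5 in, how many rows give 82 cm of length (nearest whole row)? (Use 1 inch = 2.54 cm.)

Cast on 308 stitches; work 301 rows.

Finished = 93.5 + 4 = 97.5 cm.
97.5 cm × 1/2.54 = 38.39 inches.
36/4.5 = 8 sts per in; 38.39 × 8 = 307.09 sts.
Next multiple of 11 → 308.
82 cm = 32.28 inches; × 9.333 = 301.31 → 301 rows.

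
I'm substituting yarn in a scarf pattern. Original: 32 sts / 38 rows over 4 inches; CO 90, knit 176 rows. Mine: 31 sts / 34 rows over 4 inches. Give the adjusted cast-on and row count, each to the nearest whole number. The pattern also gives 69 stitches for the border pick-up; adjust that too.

Cast on 87 stitches; work 157 rows; border pick-up 67 stitches.

Stitches: 90 × 31/32 = 87.19 → 87.
Rows: 176 × 34/38 = 157.47 → 157.
border pick-up: 69 × 31/32 = 66.84 → 67.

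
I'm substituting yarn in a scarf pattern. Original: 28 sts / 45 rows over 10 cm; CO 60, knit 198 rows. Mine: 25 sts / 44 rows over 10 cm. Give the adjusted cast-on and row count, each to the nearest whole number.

Cast on 54 stitches; work 194 rows.

Stitches: 60 × 25/28 = 53.57 → 54.
Rows: 198 × 44/45 = 193.60 → 194.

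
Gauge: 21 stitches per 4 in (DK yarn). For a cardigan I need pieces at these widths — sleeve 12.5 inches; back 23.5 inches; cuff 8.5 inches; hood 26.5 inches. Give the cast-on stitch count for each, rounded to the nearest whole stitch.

Rate = 21/4 = 5.25 sts per in.
sleeve: 12.5 × 5.25 = 65.62 → 66.
back: 23.5 × 5.25 = 123.38 → 123.
cuff: 8.5 × 5.25 = 44.62 → 45.
hood: 26.5 × 5.25 = 139.12 → 139.

sleeve 66; back 123; cuff 45; hood 139.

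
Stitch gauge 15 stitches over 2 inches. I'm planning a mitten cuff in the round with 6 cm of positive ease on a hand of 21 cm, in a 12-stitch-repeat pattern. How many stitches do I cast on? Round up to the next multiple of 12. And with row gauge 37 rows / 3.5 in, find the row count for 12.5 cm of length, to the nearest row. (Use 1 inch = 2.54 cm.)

Cast on 84 stitches; work 52 rows.

Finished = 21 + 6 = 27 cm.
27 cm × 1/2.54 = 10.63 inches.
15/2 = 7.5 sts per in; 10.63 × 7.5 = 79.72 sts.
Next multiple of 12 → 84.
12.5 cm = 4.92 inches; × 10.571 = 52.02 → 52 rows.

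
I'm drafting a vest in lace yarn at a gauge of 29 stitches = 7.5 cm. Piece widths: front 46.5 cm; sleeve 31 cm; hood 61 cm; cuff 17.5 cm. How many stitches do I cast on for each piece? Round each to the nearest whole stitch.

front 180; sleeve 120; hood 236; cuff 68.

Rate = 29/7.5 = 3.867 sts per cm.
front: 46.5 × 3.867 = 179.80 → 180.
sleeve: 31 × 3.867 = 119.87 → 120.
hood: 61 × 3.867 = 235.87 → 236.
cuff: 17.5 × 3.867 = 67.67 → 68.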